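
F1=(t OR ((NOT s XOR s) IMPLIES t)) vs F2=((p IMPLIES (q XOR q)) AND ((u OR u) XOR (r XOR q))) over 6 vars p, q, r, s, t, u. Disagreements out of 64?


F1 = (t OR ((NOT s XOR s) IMPLIES t))
F2 = ((p IMPLIES (q XOR q)) AND ((u OR u) XOR (r XOR q)))
Evaluate both on each of 64 rows (bits = p,q,r,s,t,u):
  row 0 [000000]: F1=0 F2=0 -> 0
  row 1 [000001]: F1=0 F2=1 (differ) -> 1
  row 2 [000010]: F1=1 F2=0 (differ) -> 1
  row 3 [000011]: F1=1 F2=1 -> 0
  row 4 [000100]: F1=0 F2=0 -> 0
  (every remaining row is evaluated the same way; all 64 results are listed next)
Full result column, 8 rows per line (p,q,r fixed per line; s,t,u runs 000..111 left to right):
  rows 0-7 [p,q,r=000]: 01100110  (ones: 4)
  rows 8-15 [p,q,r=001]: 10011001  (ones: 4)
  rows 16-23 [p,q,r=010]: 10011001  (ones: 4)
  rows 24-31 [p,q,r=011]: 01100110  (ones: 4)
  rows 32-39 [p,q,r=100]: 00110011  (ones: 4)
  rows 40-47 [p,q,r=101]: 00110011  (ones: 4)
  rows 48-55 [p,q,r=110]: 00110011  (ones: 4)
  rows 56-63 [p,q,r=111]: 00110011  (ones: 4)
Disagreements = 4+4+4+4+4+4+4+4 = 32

32


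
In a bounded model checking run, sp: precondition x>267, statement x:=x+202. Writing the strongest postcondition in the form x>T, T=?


Formula: sp(P, x:=E) = exists old_x. (x = E[old_x/x]) AND P[old_x/x] (old_x is the value of x before the assignment; eliminate old_x by solving x = E[old_x/x] for old_x)
Step 1: Precondition P: x>267, i.e. old_x > 267
Step 2: Assignment gives x = old_x + 202, so old_x = x - 202
Step 3: Substitute into P: x - 202 > 267
Step 4: Simplify: x > 267+202 = 469

469


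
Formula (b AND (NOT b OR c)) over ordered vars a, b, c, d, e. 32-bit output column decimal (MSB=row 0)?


Formula: (b AND (NOT b OR c)) over a, b, c, d, e (32 rows)
Evaluate each row (bits = a,b,c,d,e, MSB first):
  row 0 [00000]: (0 AND (NOT 0 OR 0)) -> 0
  row 1 [00001]: (0 AND (NOT 0 OR 0)) -> 0
  row 2 [00010]: (0 AND (NOT 0 OR 0)) -> 0
  row 3 [00011]: (0 AND (NOT 0 OR 0)) -> 0
  row 4 [00100]: (0 AND (NOT 0 OR 1)) -> 0
  row 5 [00101]: (0 AND (NOT 0 OR 1)) -> 0
  row 6 [00110]: (0 AND (NOT 0 OR 1)) -> 0
  row 7 [00111]: (0 AND (NOT 0 OR 1)) -> 0
  row 8 [01000]: (1 AND (NOT 1 OR 0)) -> 0
  row 9 [01001]: (1 AND (NOT 1 OR 0)) -> 0
  row 10 [01010]: (1 AND (NOT 1 OR 0)) -> 0
  row 11 [01011]: (1 AND (NOT 1 OR 0)) -> 0
  row 12 [01100]: (1 AND (NOT 1 OR 1)) -> 1
  row 13 [01101]: (1 AND (NOT 1 OR 1)) -> 1
  row 14 [01110]: (1 AND (NOT 1 OR 1)) -> 1
  row 15 [01111]: (1 AND (NOT 1 OR 1)) -> 1
  row 16 [10000]: (0 AND (NOT 0 OR 0)) -> 0
  row 17 [10001]: (0 AND (NOT 0 OR 0)) -> 0
  row 18 [10010]: (0 AND (NOT 0 OR 0)) -> 0
  row 19 [10011]: (0 AND (NOT 0 OR 0)) -> 0
  row 20 [10100]: (0 AND (NOT 0 OR 1)) -> 0
  row 21 [10101]: (0 AND (NOT 0 OR 1)) -> 0
  row 22 [10110]: (0 AND (NOT 0 OR 1)) -> 0
  row 23 [10111]: (0 AND (NOT 0 OR 1)) -> 0
  row 24 [11000]: (1 AND (NOT 1 OR 0)) -> 0
  row 25 [11001]: (1 AND (NOT 1 OR 0)) -> 0
  row 26 [11010]: (1 AND (NOT 1 OR 0)) -> 0
  row 27 [11011]: (1 AND (NOT 1 OR 0)) -> 0
  row 28 [11100]: (1 AND (NOT 1 OR 1)) -> 1
  row 29 [11101]: (1 AND (NOT 1 OR 1)) -> 1
  row 30 [11110]: (1 AND (NOT 1 OR 1)) -> 1
  row 31 [11111]: (1 AND (NOT 1 OR 1)) -> 1
Full result column, 4 rows per line (a,b,c fixed per line; d,e runs 00..11 left to right):
  rows 0-3 [a,b,c=000]: 0000  = hex 0
  rows 4-7 [a,b,c=001]: 0000  = hex 0
  rows 8-11 [a,b,c=010]: 0000  = hex 0
  rows 12-15 [a,b,c=011]: 1111  = hex F
  rows 16-19 [a,b,c=100]: 0000  = hex 0
  rows 20-23 [a,b,c=101]: 0000  = hex 0
  rows 24-27 [a,b,c=110]: 0000  = hex 0
  rows 28-31 [a,b,c=111]: 1111  = hex F
Output column (row 0 .. row 31) = 00000000000011110000000000001111
Output column grouped in 4s = 0000 0000 0000 1111 0000 0000 0000 1111 = 0x000F000F
Convert to decimal digit by digit (value = value*16 + digit):
  0 -> 0
  0*16 + 0 = 0
  0*16 + 0 = 0
  0*16 + 15 (F) = 15
  15*16 + 0 = 240
  240*16 + 0 = 3840
  3840*16 + 0 = 61440
  61440*16 + 15 (F) = 983055
Decimal = 983055

983055


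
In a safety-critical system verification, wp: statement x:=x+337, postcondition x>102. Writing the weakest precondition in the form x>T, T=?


Formula: wp(x:=E, P) = P[E/x] (substitute E for x in postcondition)
Step 1: Postcondition: x>102
Step 2: Substitute x+337 for x: x+337>102
Step 3: Solve for x: x > 102-337 = -235

-235


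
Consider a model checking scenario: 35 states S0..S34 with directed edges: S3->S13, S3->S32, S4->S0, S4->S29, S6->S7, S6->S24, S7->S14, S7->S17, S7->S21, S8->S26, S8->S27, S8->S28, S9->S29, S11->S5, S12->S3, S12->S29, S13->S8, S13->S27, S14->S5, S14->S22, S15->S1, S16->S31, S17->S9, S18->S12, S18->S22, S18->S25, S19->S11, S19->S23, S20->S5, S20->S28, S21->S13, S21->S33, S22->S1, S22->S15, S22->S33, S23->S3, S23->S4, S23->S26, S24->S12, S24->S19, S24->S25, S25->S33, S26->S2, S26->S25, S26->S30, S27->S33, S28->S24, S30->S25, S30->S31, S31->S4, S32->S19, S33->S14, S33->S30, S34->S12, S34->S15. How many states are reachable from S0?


BFS from S0:
  layer 0: {S0}
Reachable set: {S0}
Count = 1

1


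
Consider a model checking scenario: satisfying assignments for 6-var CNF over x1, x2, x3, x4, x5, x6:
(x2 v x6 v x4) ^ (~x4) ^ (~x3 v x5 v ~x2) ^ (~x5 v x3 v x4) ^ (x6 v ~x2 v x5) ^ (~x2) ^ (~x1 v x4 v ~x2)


CNF with 7 clauses over 6 vars (64 assignments).
An assignment satisfies CNF iff every clause has >=1 true literal.
Check each row (bits = x1,x2,x3,x4,x5,x6; clause T/F shown):
  row 0 [000000]: clauses=FTTTTTT -> 0
  row 1 [000001]: clauses=TTTTTTT -> 1
  row 2 [000010]: clauses=FTTFTTT -> 0
  row 3 [000011]: clauses=TTTFTTT -> 0
  row 4 [000100]: clauses=TFTTTTT -> 0
  (every remaining row is evaluated the same way; all 64 results are listed next)
Full result column, 8 rows per line (x1,x2,x3 fixed per line; x4,x5,x6 runs 000..111 left to right):
  rows 0-7 [x1,x2,x3=000]: 01000000  (ones: 1)
  rows 8-15 [x1,x2,x3=001]: 01010000  (ones: 2)
  rows 16-23 [x1,x2,x3=010]: 00000000  (ones: 0)
  rows 24-31 [x1,x2,x3=011]: 00000000  (ones: 0)
  rows 32-39 [x1,x2,x3=100]: 01000000  (ones: 1)
  rows 40-47 [x1,x2,x3=101]: 01010000  (ones: 2)
  rows 48-55 [x1,x2,x3=110]: 00000000  (ones: 0)
  rows 56-63 [x1,x2,x3=111]: 00000000  (ones: 0)
Satisfying assignments = 1+2+0+0+1+2+0+0 = 6

6


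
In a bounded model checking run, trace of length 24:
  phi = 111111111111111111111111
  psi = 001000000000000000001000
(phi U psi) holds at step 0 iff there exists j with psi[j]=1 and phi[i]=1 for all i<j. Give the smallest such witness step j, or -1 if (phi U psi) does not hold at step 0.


(phi U psi) at 0: need smallest j with psi[j]=1 and phi[i]=1 for all i in [0,j).
Scan from step 0:
  step 0: phi=1, psi=0 -> continue
  step 1: phi=1, psi=0 -> continue
  step 2: psi=1 and phi held for [0,2) -> witness found
Witness step = 2

2


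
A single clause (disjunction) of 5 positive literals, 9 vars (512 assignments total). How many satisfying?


Step 1: Total=2^9=512
Step 2: Unsat when all 5 false: 2^4=16
Step 3: Sat=512-16=496

496


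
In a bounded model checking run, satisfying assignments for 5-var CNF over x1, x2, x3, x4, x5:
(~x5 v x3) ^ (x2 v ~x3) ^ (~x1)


CNF with 3 clauses over 5 vars (32 assignments).
An assignment satisfies CNF iff every clause has >=1 true literal.
Check each row (bits = x1,x2,x3,x4,x5; clause T/F shown):
  row 0 [00000]: clauses=TTT -> 1
  row 1 [00001]: clauses=FTT -> 0
  row 2 [00010]: clauses=TTT -> 1
  row 3 [00011]: clauses=FTT -> 0
  row 4 [00100]: clauses=TFT -> 0
  row 5 [00101]: clauses=TFT -> 0
  row 6 [00110]: clauses=TFT -> 0
  row 7 [00111]: clauses=TFT -> 0
  row 8 [01000]: clauses=TTT -> 1
  row 9 [01001]: clauses=FTT -> 0
  row 10 [01010]: clauses=TTT -> 1
  row 11 [01011]: clauses=FTT -> 0
  row 12 [01100]: clauses=TTT -> 1
  row 13 [01101]: clauses=TTT -> 1
  row 14 [01110]: clauses=TTT -> 1
  row 15 [01111]: clauses=TTT -> 1
  row 16 [10000]: clauses=TTF -> 0
  row 17 [10001]: clauses=FTF -> 0
  row 18 [10010]: clauses=TTF -> 0
  row 19 [10011]: clauses=FTF -> 0
  row 20 [10100]: clauses=TFF -> 0
  row 21 [10101]: clauses=TFF -> 0
  row 22 [10110]: clauses=TFF -> 0
  row 23 [10111]: clauses=TFF -> 0
  row 24 [11000]: clauses=TTF -> 0
  row 25 [11001]: clauses=FTF -> 0
  row 26 [11010]: clauses=TTF -> 0
  row 27 [11011]: clauses=FTF -> 0
  row 28 [11100]: clauses=TTF -> 0
  row 29 [11101]: clauses=TTF -> 0
  row 30 [11110]: clauses=TTF -> 0
  row 31 [11111]: clauses=TTF -> 0
Full result column, 8 rows per line (x1,x2 fixed per line; x3,x4,x5 runs 000..111 left to right):
  rows 0-7 [x1,x2=00]: 10100000  (ones: 2)
  rows 8-15 [x1,x2=01]: 10101111  (ones: 6)
  rows 16-23 [x1,x2=10]: 00000000  (ones: 0)
  rows 24-31 [x1,x2=11]: 00000000  (ones: 0)
Satisfying assignments = 2+6+0+0 = 8

8


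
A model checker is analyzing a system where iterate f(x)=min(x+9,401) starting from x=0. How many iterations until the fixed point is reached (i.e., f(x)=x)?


Step 1: x=0, cap=401, increment=9
Step 2: x grows by 9 each step until capped at 401; fixed point is x=401
Step 3: iterations = ceil(401/9) = 45

45


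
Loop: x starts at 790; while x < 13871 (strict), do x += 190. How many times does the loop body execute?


Step 1: x goes from 790 toward 13871 by 190; the body runs while x<13871, so iterations = ceil((bound-start)/step)
Step 2: Distance=13081
Step 3: ceil(13081/190)=69

69


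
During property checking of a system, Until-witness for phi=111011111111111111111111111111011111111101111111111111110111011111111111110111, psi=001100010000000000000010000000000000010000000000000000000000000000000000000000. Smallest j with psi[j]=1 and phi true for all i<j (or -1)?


(phi U psi) at 0: need smallest j with psi[j]=1 and phi[i]=1 for all i in [0,j).
Scan from step 0:
  step 0: phi=1, psi=0 -> continue
  step 1: phi=1, psi=0 -> continue
  step 2: psi=1 and phi held for [0,2) -> witness found
Witness step = 2

2


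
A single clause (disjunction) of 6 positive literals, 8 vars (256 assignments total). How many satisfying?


Step 1: Total=2^8=256
Step 2: Unsat when all 6 false: 2^2=4
Step 3: Sat=256-4=252

252


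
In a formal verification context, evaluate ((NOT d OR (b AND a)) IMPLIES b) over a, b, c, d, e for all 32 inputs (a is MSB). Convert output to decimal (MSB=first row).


Formula: ((NOT d OR (b AND a)) IMPLIES b) over a, b, c, d, e (32 rows)
Evaluate each row (bits = a,b,c,d,e, MSB first):
  row 0 [00000]: ((NOT 0 OR (0 AND 0)) IMPLIES 0) -> 0
  row 1 [00001]: ((NOT 0 OR (0 AND 0)) IMPLIES 0) -> 0
  row 2 [00010]: ((NOT 1 OR (0 AND 0)) IMPLIES 0) -> 1
  row 3 [00011]: ((NOT 1 OR (0 AND 0)) IMPLIES 0) -> 1
  row 4 [00100]: ((NOT 0 OR (0 AND 0)) IMPLIES 0) -> 0
  row 5 [00101]: ((NOT 0 OR (0 AND 0)) IMPLIES 0) -> 0
  row 6 [00110]: ((NOT 1 OR (0 AND 0)) IMPLIES 0) -> 1
  row 7 [00111]: ((NOT 1 OR (0 AND 0)) IMPLIES 0) -> 1
  row 8 [01000]: ((NOT 0 OR (1 AND 0)) IMPLIES 1) -> 1
  row 9 [01001]: ((NOT 0 OR (1 AND 0)) IMPLIES 1) -> 1
  row 10 [01010]: ((NOT 1 OR (1 AND 0)) IMPLIES 1) -> 1
  row 11 [01011]: ((NOT 1 OR (1 AND 0)) IMPLIES 1) -> 1
  row 12 [01100]: ((NOT 0 OR (1 AND 0)) IMPLIES 1) -> 1
  row 13 [01101]: ((NOT 0 OR (1 AND 0)) IMPLIES 1) -> 1
  row 14 [01110]: ((NOT 1 OR (1 AND 0)) IMPLIES 1) -> 1
  row 15 [01111]: ((NOT 1 OR (1 AND 0)) IMPLIES 1) -> 1
  row 16 [10000]: ((NOT 0 OR (0 AND 1)) IMPLIES 0) -> 0
  row 17 [10001]: ((NOT 0 OR (0 AND 1)) IMPLIES 0) -> 0
  row 18 [10010]: ((NOT 1 OR (0 AND 1)) IMPLIES 0) -> 1
  row 19 [10011]: ((NOT 1 OR (0 AND 1)) IMPLIES 0) -> 1
  row 20 [10100]: ((NOT 0 OR (0 AND 1)) IMPLIES 0) -> 0
  row 21 [10101]: ((NOT 0 OR (0 AND 1)) IMPLIES 0) -> 0
  row 22 [10110]: ((NOT 1 OR (0 AND 1)) IMPLIES 0) -> 1
  row 23 [10111]: ((NOT 1 OR (0 AND 1)) IMPLIES 0) -> 1
  row 24 [11000]: ((NOT 0 OR (1 AND 1)) IMPLIES 1) -> 1
  row 25 [11001]: ((NOT 0 OR (1 AND 1)) IMPLIES 1) -> 1
  row 26 [11010]: ((NOT 1 OR (1 AND 1)) IMPLIES 1) -> 1
  row 27 [11011]: ((NOT 1 OR (1 AND 1)) IMPLIES 1) -> 1
  row 28 [11100]: ((NOT 0 OR (1 AND 1)) IMPLIES 1) -> 1
  row 29 [11101]: ((NOT 0 OR (1 AND 1)) IMPLIES 1) -> 1
  row 30 [11110]: ((NOT 1 OR (1 AND 1)) IMPLIES 1) -> 1
  row 31 [11111]: ((NOT 1 OR (1 AND 1)) IMPLIES 1) -> 1
Full result column, 4 rows per line (a,b,c fixed per line; d,e runs 00..11 left to right):
  rows 0-3 [a,b,c=000]: 0011  = hex 3
  rows 4-7 [a,b,c=001]: 0011  = hex 3
  rows 8-11 [a,b,c=010]: 1111  = hex F
  rows 12-15 [a,b,c=011]: 1111  = hex F
  rows 16-19 [a,b,c=100]: 0011  = hex 3
  rows 20-23 [a,b,c=101]: 0011  = hex 3
  rows 24-27 [a,b,c=110]: 1111  = hex F
  rows 28-31 [a,b,c=111]: 1111  = hex F
Output column (row 0 .. row 31) = 00110011111111110011001111111111
Output column grouped in 4s = 0011 0011 1111 1111 0011 0011 1111 1111 = 0x33FF33FF
Convert to decimal digit by digit (value = value*16 + digit):
  3 -> 3
  3*16 + 3 = 51
  51*16 + 15 (F) = 831
  831*16 + 15 (F) = 13311
  13311*16 + 3 = 212979
  212979*16 + 3 = 3407667
  3407667*16 + 15 (F) = 54522687
  54522687*16 + 15 (F) = 872363007
Decimal = 872363007

872363007


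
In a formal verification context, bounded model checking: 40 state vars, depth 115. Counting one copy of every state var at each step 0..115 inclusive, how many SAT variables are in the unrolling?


BMC unrolls to depth k, creating one copy of each state var for steps 0..k.
Step count = 115 + 1 = 116 (steps 0 through 115)
Vars per step = 40
Total = 40 * 116 = 4640

4640


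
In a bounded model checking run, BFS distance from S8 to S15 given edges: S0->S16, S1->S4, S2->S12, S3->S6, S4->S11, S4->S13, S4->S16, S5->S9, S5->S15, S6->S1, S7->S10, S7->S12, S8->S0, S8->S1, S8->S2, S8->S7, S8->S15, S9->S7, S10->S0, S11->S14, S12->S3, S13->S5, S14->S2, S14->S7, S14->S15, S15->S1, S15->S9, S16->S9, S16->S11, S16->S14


BFS layer-by-layer from S8:
  dist 0: {S8}
  dist 1: {S0, S1, S2, S7, S15}
  -> S15 reached at distance 1
Shortest path length = 1

1


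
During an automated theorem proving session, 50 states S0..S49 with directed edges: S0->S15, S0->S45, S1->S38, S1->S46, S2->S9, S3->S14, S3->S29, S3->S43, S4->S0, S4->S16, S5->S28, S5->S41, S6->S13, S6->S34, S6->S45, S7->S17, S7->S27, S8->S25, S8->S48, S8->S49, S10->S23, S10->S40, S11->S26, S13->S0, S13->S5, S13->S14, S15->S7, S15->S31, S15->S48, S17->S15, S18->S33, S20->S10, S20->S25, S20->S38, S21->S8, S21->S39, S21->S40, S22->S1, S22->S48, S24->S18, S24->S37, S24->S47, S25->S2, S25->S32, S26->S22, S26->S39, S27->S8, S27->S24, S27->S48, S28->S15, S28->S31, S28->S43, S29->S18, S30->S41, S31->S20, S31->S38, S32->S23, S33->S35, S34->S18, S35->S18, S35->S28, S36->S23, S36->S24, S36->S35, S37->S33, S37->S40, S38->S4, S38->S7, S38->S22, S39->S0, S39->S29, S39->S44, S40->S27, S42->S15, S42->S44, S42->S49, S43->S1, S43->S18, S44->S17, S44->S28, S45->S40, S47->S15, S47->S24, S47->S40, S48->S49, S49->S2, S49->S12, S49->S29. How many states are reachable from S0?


BFS from S0:
  layer 0: {S0}
  layer 1: {S15, S45}
  layer 2: {S7, S31, S40, S48}
  layer 3: {S17, S20, S27, S38, S49}
  layer 4: {S2, S4, S8, S10, S12, S22, S24, S25, S29}
  layer 5: {S1, S9, S16, S18, S23, S32, S37, S47}
  layer 6: {S33, S46}
  layer 7: {S35}
  layer 8: {S28}
  layer 9: {S43}
Reachable set: {S0, S1, S2, S4, S7, S8, S9, S10, S12, S15, S16, S17, S18, S20, S22, S23, S24, S25, S27, S28, S29, S31, S32, S33, S35, S37, S38, S40, S43, S45, S46, S47, S48, S49}
Count = 34

34


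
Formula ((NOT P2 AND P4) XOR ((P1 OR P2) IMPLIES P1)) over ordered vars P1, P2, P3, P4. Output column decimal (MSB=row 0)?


Formula: ((NOT P2 AND P4) XOR ((P1 OR P2) IMPLIES P1)) over P1, P2, P3, P4 (16 rows)
Evaluate each row (bits = P1,P2,P3,P4, MSB first):
  row 0 [0000]: ((NOT 0 AND 0) XOR ((0 OR 0) IMPLIES 0)) -> 1
  row 1 [0001]: ((NOT 0 AND 1) XOR ((0 OR 0) IMPLIES 0)) -> 0
  row 2 [0010]: ((NOT 0 AND 0) XOR ((0 OR 0) IMPLIES 0)) -> 1
  row 3 [0011]: ((NOT 0 AND 1) XOR ((0 OR 0) IMPLIES 0)) -> 0
  row 4 [0100]: ((NOT 1 AND 0) XOR ((0 OR 1) IMPLIES 0)) -> 0
  row 5 [0101]: ((NOT 1 AND 1) XOR ((0 OR 1) IMPLIES 0)) -> 0
  row 6 [0110]: ((NOT 1 AND 0) XOR ((0 OR 1) IMPLIES 0)) -> 0
  row 7 [0111]: ((NOT 1 AND 1) XOR ((0 OR 1) IMPLIES 0)) -> 0
  row 8 [1000]: ((NOT 0 AND 0) XOR ((1 OR 0) IMPLIES 1)) -> 1
  row 9 [1001]: ((NOT 0 AND 1) XOR ((1 OR 0) IMPLIES 1)) -> 0
  row 10 [1010]: ((NOT 0 AND 0) XOR ((1 OR 0) IMPLIES 1)) -> 1
  row 11 [1011]: ((NOT 0 AND 1) XOR ((1 OR 0) IMPLIES 1)) -> 0
  row 12 [1100]: ((NOT 1 AND 0) XOR ((1 OR 1) IMPLIES 1)) -> 1
  row 13 [1101]: ((NOT 1 AND 1) XOR ((1 OR 1) IMPLIES 1)) -> 1
  row 14 [1110]: ((NOT 1 AND 0) XOR ((1 OR 1) IMPLIES 1)) -> 1
  row 15 [1111]: ((NOT 1 AND 1) XOR ((1 OR 1) IMPLIES 1)) -> 1
Full result column, 4 rows per line (P1,P2 fixed per line; P3,P4 runs 00..11 left to right):
  rows 0-3 [P1,P2=00]: 1010  = hex A
  rows 4-7 [P1,P2=01]: 0000  = hex 0
  rows 8-11 [P1,P2=10]: 1010  = hex A
  rows 12-15 [P1,P2=11]: 1111  = hex F
Output column (row 0 .. row 15) = 1010000010101111
Output column grouped in 4s = 1010 0000 1010 1111 = 0xA0AF
Convert to decimal digit by digit (value = value*16 + digit):
  A -> 10
  10*16 + 0 = 160
  160*16 + 10 (A) = 2570
  2570*16 + 15 (F) = 41135
Decimal = 41135

41135


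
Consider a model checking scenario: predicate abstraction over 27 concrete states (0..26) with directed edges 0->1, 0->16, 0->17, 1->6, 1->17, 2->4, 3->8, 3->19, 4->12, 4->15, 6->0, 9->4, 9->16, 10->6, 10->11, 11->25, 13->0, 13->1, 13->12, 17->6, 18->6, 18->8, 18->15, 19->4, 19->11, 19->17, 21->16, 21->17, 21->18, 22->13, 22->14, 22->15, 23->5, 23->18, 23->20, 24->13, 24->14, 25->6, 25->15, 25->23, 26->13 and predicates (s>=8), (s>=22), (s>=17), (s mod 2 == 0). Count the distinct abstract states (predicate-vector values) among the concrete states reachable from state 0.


BFS from 0:
Concrete reachable: {0, 1, 6, 16, 17}
Abstract via predicates (s>=8), (s>=22), (s>=17), (s mod 2 == 0):
  (0,0,0,0) <- {1}
  (0,0,0,1) <- {0, 6}
  (1,0,0,1) <- {16}
  (1,0,1,0) <- {17}
Distinct abstract states = 4

4


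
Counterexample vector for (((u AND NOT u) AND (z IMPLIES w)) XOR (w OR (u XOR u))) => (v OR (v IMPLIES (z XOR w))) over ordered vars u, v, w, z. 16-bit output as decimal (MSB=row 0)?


F1 = (((u AND NOT u) AND (z IMPLIES w)) XOR (w OR (u XOR u)))
F2 = (v OR (v IMPLIES (z XOR w)))
Counterexample to F1=>F2 is where F1=1 and F2=0.
Evaluate each row (bits = u,v,w,z, MSB first):
  row 0 [0000]: F1=0 F2=1 -> F1&~F2 -> 0
  row 1 [0001]: F1=0 F2=1 -> F1&~F2 -> 0
  row 2 [0010]: F1=1 F2=1 -> F1&~F2 -> 0
  row 3 [0011]: F1=1 F2=1 -> F1&~F2 -> 0
  row 4 [0100]: F1=0 F2=1 -> F1&~F2 -> 0
  row 5 [0101]: F1=0 F2=1 -> F1&~F2 -> 0
  row 6 [0110]: F1=1 F2=1 -> F1&~F2 -> 0
  row 7 [0111]: F1=1 F2=1 -> F1&~F2 -> 0
  row 8 [1000]: F1=0 F2=1 -> F1&~F2 -> 0
  row 9 [1001]: F1=0 F2=1 -> F1&~F2 -> 0
  row 10 [1010]: F1=1 F2=1 -> F1&~F2 -> 0
  row 11 [1011]: F1=1 F2=1 -> F1&~F2 -> 0
  row 12 [1100]: F1=0 F2=1 -> F1&~F2 -> 0
  row 13 [1101]: F1=0 F2=1 -> F1&~F2 -> 0
  row 14 [1110]: F1=1 F2=1 -> F1&~F2 -> 0
  row 15 [1111]: F1=1 F2=1 -> F1&~F2 -> 0
Full result column, 4 rows per line (u,v fixed per line; w,z runs 00..11 left to right):
  rows 0-3 [u,v=00]: 0000  = hex 0
  rows 4-7 [u,v=01]: 0000  = hex 0
  rows 8-11 [u,v=10]: 0000  = hex 0
  rows 12-15 [u,v=11]: 0000  = hex 0
Counterexample vector (row 0 .. row 15) = 0000000000000000
Output column grouped in 4s = 0000 0000 0000 0000 = 0x0000
Convert to decimal digit by digit (value = value*16 + digit):
  0 -> 0
  0*16 + 0 = 0
  0*16 + 0 = 0
  0*16 + 0 = 0
Decimal = 0

0


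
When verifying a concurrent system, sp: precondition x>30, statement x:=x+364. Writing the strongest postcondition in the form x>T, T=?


Formula: sp(P, x:=E) = exists old_x. (x = E[old_x/x]) AND P[old_x/x] (old_x is the value of x before the assignment; eliminate old_x by solving x = E[old_x/x] for old_x)
Step 1: Precondition P: x>30, i.e. old_x > 30
Step 2: Assignment gives x = old_x + 364, so old_x = x - 364
Step 3: Substitute into P: x - 364 > 30
Step 4: Simplify: x > 30+364 = 394

394


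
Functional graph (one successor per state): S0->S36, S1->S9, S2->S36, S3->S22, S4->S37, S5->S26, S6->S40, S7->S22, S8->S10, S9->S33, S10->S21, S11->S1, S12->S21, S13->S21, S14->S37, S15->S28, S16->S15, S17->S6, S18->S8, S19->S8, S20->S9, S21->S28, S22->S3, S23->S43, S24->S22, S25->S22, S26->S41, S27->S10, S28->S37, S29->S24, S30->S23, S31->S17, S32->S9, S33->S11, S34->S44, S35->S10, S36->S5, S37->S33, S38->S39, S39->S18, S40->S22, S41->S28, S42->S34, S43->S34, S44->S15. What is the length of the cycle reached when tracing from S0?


Trace from S0 until a state repeats:
  S0 -> S36 -> S5 -> S26 -> S41 -> S28 -> S37 -> S33 -> S11 -> S1 -> S9 -> S33
S33 first seen at step 7, revisited at step 11.
Cycle length = 11 - 7 = 4

4


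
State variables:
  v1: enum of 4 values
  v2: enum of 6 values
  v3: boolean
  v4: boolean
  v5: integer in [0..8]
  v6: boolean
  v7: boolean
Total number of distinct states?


State space = product of domain sizes of all variables.
Domain sizes:
  v1 (enum of 4 values): 4
  v2 (enum of 6 values): 6
  v3 (boolean): 2
  v4 (boolean): 2
  v5 (integer in [0..8]): 9
  v6 (boolean): 2
  v7 (boolean): 2
Product = 4 * 6 * 2 * 2 * 9 * 2 * 2 = 3456

3456


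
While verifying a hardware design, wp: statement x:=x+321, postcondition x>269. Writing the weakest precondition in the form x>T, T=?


Formula: wp(x:=E, P) = P[E/x] (substitute E for x in postcondition)
Step 1: Postcondition: x>269
Step 2: Substitute x+321 for x: x+321>269
Step 3: Solve for x: x > 269-321 = -52

-52


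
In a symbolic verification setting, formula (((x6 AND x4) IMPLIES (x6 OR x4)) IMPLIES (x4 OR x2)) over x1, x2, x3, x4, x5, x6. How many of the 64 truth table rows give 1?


Formula: (((x6 AND x4) IMPLIES (x6 OR x4)) IMPLIES (x4 OR x2)) over 6 vars (64 rows)
Evaluate each row (x1, x2, x3, x4, x5, x6 as bits, MSB first):
  row 0 [000000]: (((0 AND 0) IMPLIES (0 OR 0)) IMPLIES (0 OR 0)) -> 0
  row 1 [000001]: (((1 AND 0) IMPLIES (1 OR 0)) IMPLIES (0 OR 0)) -> 0
  row 2 [000010]: (((0 AND 0) IMPLIES (0 OR 0)) IMPLIES (0 OR 0)) -> 0
  row 3 [000011]: (((1 AND 0) IMPLIES (1 OR 0)) IMPLIES (0 OR 0)) -> 0
  row 4 [000100]: (((0 AND 1) IMPLIES (0 OR 1)) IMPLIES (1 OR 0)) -> 1
  (every remaining row is evaluated the same way; all 64 results are listed next)
Full result column, 8 rows per line (x1,x2,x3 fixed per line; x4,x5,x6 runs 000..111 left to right):
  rows 0-7 [x1,x2,x3=000]: 00001111  (ones: 4)
  rows 8-15 [x1,x2,x3=001]: 00001111  (ones: 4)
  rows 16-23 [x1,x2,x3=010]: 11111111  (ones: 8)
  rows 24-31 [x1,x2,x3=011]: 11111111  (ones: 8)
  rows 32-39 [x1,x2,x3=100]: 00001111  (ones: 4)
  rows 40-47 [x1,x2,x3=101]: 00001111  (ones: 4)
  rows 48-55 [x1,x2,x3=110]: 11111111  (ones: 8)
  rows 56-63 [x1,x2,x3=111]: 11111111  (ones: 8)
Count of 1-rows = 4+4+8+8+4+4+8+8 = 48

48


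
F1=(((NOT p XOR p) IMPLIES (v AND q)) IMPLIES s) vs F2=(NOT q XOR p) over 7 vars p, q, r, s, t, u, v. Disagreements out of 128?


F1 = (((NOT p XOR p) IMPLIES (v AND q)) IMPLIES s)
F2 = (NOT q XOR p)
Evaluate both on each of 128 rows (bits = p,q,r,s,t,u,v):
  row 0 [0000000]: F1=1 F2=1 -> 0
  row 1 [0000001]: F1=1 F2=1 -> 0
  row 2 [0000010]: F1=1 F2=1 -> 0
  row 3 [0000011]: F1=1 F2=1 -> 0
  row 4 [0000100]: F1=1 F2=1 -> 0
  (every remaining row is evaluated the same way; all 128 results are listed next)
Full result column, 8 rows per line (p,q,r,s fixed per line; t,u,v runs 000..111 left to right):
  rows 0-7 [p,q,r,s=0000]: 00000000  (ones: 0)
  rows 8-15 [p,q,r,s=0001]: 00000000  (ones: 0)
  rows 16-23 [p,q,r,s=0010]: 00000000  (ones: 0)
  rows 24-31 [p,q,r,s=0011]: 00000000  (ones: 0)
  rows 32-39 [p,q,r,s=0100]: 10101010  (ones: 4)
  rows 40-47 [p,q,r,s=0101]: 11111111  (ones: 8)
  rows 48-55 [p,q,r,s=0110]: 10101010  (ones: 4)
  rows 56-63 [p,q,r,s=0111]: 11111111  (ones: 8)
  rows 64-71 [p,q,r,s=1000]: 11111111  (ones: 8)
  rows 72-79 [p,q,r,s=1001]: 11111111  (ones: 8)
  rows 80-87 [p,q,r,s=1010]: 11111111  (ones: 8)
  rows 88-95 [p,q,r,s=1011]: 11111111  (ones: 8)
  rows 96-103 [p,q,r,s=1100]: 01010101  (ones: 4)
  rows 104-111 [p,q,r,s=1101]: 00000000  (ones: 0)
  rows 112-119 [p,q,r,s=1110]: 01010101  (ones: 4)
  rows 120-127 [p,q,r,s=1111]: 00000000  (ones: 0)
Disagreements = 0+0+0+0+4+8+4+8+8+8+8+8+4+0+4+0 = 64

64


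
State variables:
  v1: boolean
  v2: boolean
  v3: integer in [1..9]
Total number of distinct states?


State space = product of domain sizes of all variables.
Domain sizes:
  v1 (boolean): 2
  v2 (boolean): 2
  v3 (integer in [1..9]): 9
Product = 2 * 2 * 9 = 36

36


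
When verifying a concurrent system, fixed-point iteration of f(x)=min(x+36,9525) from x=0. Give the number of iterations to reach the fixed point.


Step 1: x=0, cap=9525, increment=36
Step 2: x grows by 36 each step until capped at 9525; fixed point is x=9525
Step 3: iterations = ceil(9525/36) = 265

265


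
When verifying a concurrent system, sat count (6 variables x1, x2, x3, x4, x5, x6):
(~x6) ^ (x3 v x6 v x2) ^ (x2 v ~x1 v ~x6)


CNF with 3 clauses over 6 vars (64 assignments).
An assignment satisfies CNF iff every clause has >=1 true literal.
Check each row (bits = x1,x2,x3,x4,x5,x6; clause T/F shown):
  row 0 [000000]: clauses=TFT -> 0
  row 1 [000001]: clauses=FTT -> 0
  row 2 [000010]: clauses=TFT -> 0
  row 3 [000011]: clauses=FTT -> 0
  row 4 [000100]: clauses=TFT -> 0
  (every remaining row is evaluated the same way; all 64 results are listed next)
Full result column, 8 rows per line (x1,x2,x3 fixed per line; x4,x5,x6 runs 000..111 left to right):
  rows 0-7 [x1,x2,x3=000]: 00000000  (ones: 0)
  rows 8-15 [x1,x2,x3=001]: 10101010  (ones: 4)
  rows 16-23 [x1,x2,x3=010]: 10101010  (ones: 4)
  rows 24-31 [x1,x2,x3=011]: 10101010  (ones: 4)
  rows 32-39 [x1,x2,x3=100]: 00000000  (ones: 0)
  rows 40-47 [x1,x2,x3=101]: 10101010  (ones: 4)
  rows 48-55 [x1,x2,x3=110]: 10101010  (ones: 4)
  rows 56-63 [x1,x2,x3=111]: 10101010  (ones: 4)
Satisfying assignments = 0+4+4+4+0+4+4+4 = 24

24


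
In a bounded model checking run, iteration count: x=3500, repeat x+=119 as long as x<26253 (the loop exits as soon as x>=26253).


Step 1: x goes from 3500 toward 26253 by 119; the body runs while x<26253, so iterations = ceil((bound-start)/step)
Step 2: Distance=22753
Step 3: ceil(22753/119)=192

192


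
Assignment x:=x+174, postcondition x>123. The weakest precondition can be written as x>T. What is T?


Formula: wp(x:=E, P) = P[E/x] (substitute E for x in postcondition)
Step 1: Postcondition: x>123
Step 2: Substitute x+174 for x: x+174>123
Step 3: Solve for x: x > 123-174 = -51

-51


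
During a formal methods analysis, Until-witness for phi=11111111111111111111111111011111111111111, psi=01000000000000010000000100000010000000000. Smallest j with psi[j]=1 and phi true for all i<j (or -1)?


(phi U psi) at 0: need smallest j with psi[j]=1 and phi[i]=1 for all i in [0,j).
Scan from step 0:
  step 0: phi=1, psi=0 -> continue
  step 1: psi=1 and phi held for [0,1) -> witness found
Witness step = 1

1


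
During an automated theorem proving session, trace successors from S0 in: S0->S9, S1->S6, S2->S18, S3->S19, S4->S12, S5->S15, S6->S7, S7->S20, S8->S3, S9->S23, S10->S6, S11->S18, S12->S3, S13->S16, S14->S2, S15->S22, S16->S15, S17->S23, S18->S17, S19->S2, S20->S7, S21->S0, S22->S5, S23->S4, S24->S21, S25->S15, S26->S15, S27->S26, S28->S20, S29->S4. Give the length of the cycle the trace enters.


Trace from S0 until a state repeats:
  S0 -> S9 -> S23 -> S4 -> S12 -> S3 -> S19 -> S2 -> S18 -> S17 -> S23
S23 first seen at step 2, revisited at step 10.
Cycle length = 10 - 2 = 8

8


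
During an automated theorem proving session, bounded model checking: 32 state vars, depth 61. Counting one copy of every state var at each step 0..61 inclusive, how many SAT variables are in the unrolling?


BMC unrolls to depth k, creating one copy of each state var for steps 0..k.
Step count = 61 + 1 = 62 (steps 0 through 61)
Vars per step = 32
Total = 32 * 62 = 1984

1984


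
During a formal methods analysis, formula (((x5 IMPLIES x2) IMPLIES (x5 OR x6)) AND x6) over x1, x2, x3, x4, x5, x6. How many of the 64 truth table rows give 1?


Formula: (((x5 IMPLIES x2) IMPLIES (x5 OR x6)) AND x6) over 6 vars (64 rows)
Evaluate each row (x1, x2, x3, x4, x5, x6 as bits, MSB first):
  row 0 [000000]: (((0 IMPLIES 0) IMPLIES (0 OR 0)) AND 0) -> 0
  row 1 [000001]: (((0 IMPLIES 0) IMPLIES (0 OR 1)) AND 1) -> 1
  row 2 [000010]: (((1 IMPLIES 0) IMPLIES (1 OR 0)) AND 0) -> 0
  row 3 [000011]: (((1 IMPLIES 0) IMPLIES (1 OR 1)) AND 1) -> 1
  row 4 [000100]: (((0 IMPLIES 0) IMPLIES (0 OR 0)) AND 0) -> 0
  (every remaining row is evaluated the same way; all 64 results are listed next)
Full result column, 8 rows per line (x1,x2,x3 fixed per line; x4,x5,x6 runs 000..111 left to right):
  rows 0-7 [x1,x2,x3=000]: 01010101  (ones: 4)
  rows 8-15 [x1,x2,x3=001]: 01010101  (ones: 4)
  rows 16-23 [x1,x2,x3=010]: 01010101  (ones: 4)
  rows 24-31 [x1,x2,x3=011]: 01010101  (ones: 4)
  rows 32-39 [x1,x2,x3=100]: 01010101  (ones: 4)
  rows 40-47 [x1,x2,x3=101]: 01010101  (ones: 4)
  rows 48-55 [x1,x2,x3=110]: 01010101  (ones: 4)
  rows 56-63 [x1,x2,x3=111]: 01010101  (ones: 4)
Count of 1-rows = 4+4+4+4+4+4+4+4 = 32

32


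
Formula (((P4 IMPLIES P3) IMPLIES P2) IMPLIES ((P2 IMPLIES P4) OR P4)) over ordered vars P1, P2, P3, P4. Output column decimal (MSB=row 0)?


Formula: (((P4 IMPLIES P3) IMPLIES P2) IMPLIES ((P2 IMPLIES P4) OR P4)) over P1, P2, P3, P4 (16 rows)
Evaluate each row (bits = P1,P2,P3,P4, MSB first):
  row 0 [0000]: (((0 IMPLIES 0) IMPLIES 0) IMPLIES ((0 IMPLIES 0) OR 0)) -> 1
  row 1 [0001]: (((1 IMPLIES 0) IMPLIES 0) IMPLIES ((0 IMPLIES 1) OR 1)) -> 1
  row 2 [0010]: (((0 IMPLIES 1) IMPLIES 0) IMPLIES ((0 IMPLIES 0) OR 0)) -> 1
  row 3 [0011]: (((1 IMPLIES 1) IMPLIES 0) IMPLIES ((0 IMPLIES 1) OR 1)) -> 1
  row 4 [0100]: (((0 IMPLIES 0) IMPLIES 1) IMPLIES ((1 IMPLIES 0) OR 0)) -> 0
  row 5 [0101]: (((1 IMPLIES 0) IMPLIES 1) IMPLIES ((1 IMPLIES 1) OR 1)) -> 1
  row 6 [0110]: (((0 IMPLIES 1) IMPLIES 1) IMPLIES ((1 IMPLIES 0) OR 0)) -> 0
  row 7 [0111]: (((1 IMPLIES 1) IMPLIES 1) IMPLIES ((1 IMPLIES 1) OR 1)) -> 1
  row 8 [1000]: (((0 IMPLIES 0) IMPLIES 0) IMPLIES ((0 IMPLIES 0) OR 0)) -> 1
  row 9 [1001]: (((1 IMPLIES 0) IMPLIES 0) IMPLIES ((0 IMPLIES 1) OR 1)) -> 1
  row 10 [1010]: (((0 IMPLIES 1) IMPLIES 0) IMPLIES ((0 IMPLIES 0) OR 0)) -> 1
  row 11 [1011]: (((1 IMPLIES 1) IMPLIES 0) IMPLIES ((0 IMPLIES 1) OR 1)) -> 1
  row 12 [1100]: (((0 IMPLIES 0) IMPLIES 1) IMPLIES ((1 IMPLIES 0) OR 0)) -> 0
  row 13 [1101]: (((1 IMPLIES 0) IMPLIES 1) IMPLIES ((1 IMPLIES 1) OR 1)) -> 1
  row 14 [1110]: (((0 IMPLIES 1) IMPLIES 1) IMPLIES ((1 IMPLIES 0) OR 0)) -> 0
  row 15 [1111]: (((1 IMPLIES 1) IMPLIES 1) IMPLIES ((1 IMPLIES 1) OR 1)) -> 1
Full result column, 4 rows per line (P1,P2 fixed per line; P3,P4 runs 00..11 left to right):
  rows 0-3 [P1,P2=00]: 1111  = hex F
  rows 4-7 [P1,P2=01]: 0101  = hex 5
  rows 8-11 [P1,P2=10]: 1111  = hex F
  rows 12-15 [P1,P2=11]: 0101  = hex 5
Output column (row 0 .. row 15) = 1111010111110101
Output column grouped in 4s = 1111 0101 1111 0101 = 0xF5F5
Convert to decimal digit by digit (value = value*16 + digit):
  F -> 15
  15*16 + 5 = 245
  245*16 + 15 (F) = 3935
  3935*16 + 5 = 62965
Decimal = 62965

62965


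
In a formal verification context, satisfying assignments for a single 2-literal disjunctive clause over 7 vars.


Step 1: Total=2^7=128
Step 2: Unsat when all 2 false: 2^5=32
Step 3: Sat=128-32=96

96


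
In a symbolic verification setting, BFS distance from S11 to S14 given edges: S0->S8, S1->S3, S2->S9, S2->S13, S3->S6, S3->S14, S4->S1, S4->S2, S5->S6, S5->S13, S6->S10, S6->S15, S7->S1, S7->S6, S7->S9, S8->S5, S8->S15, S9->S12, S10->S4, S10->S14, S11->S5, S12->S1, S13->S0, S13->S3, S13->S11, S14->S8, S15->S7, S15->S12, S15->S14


BFS layer-by-layer from S11:
  dist 0: {S11}
  dist 1: {S5}
  dist 2: {S6, S13}
  dist 3: {S0, S3, S10, S15}
  dist 4: {S4, S7, S8, S12, S14}
  -> S14 reached at distance 4
Shortest path length = 4

4


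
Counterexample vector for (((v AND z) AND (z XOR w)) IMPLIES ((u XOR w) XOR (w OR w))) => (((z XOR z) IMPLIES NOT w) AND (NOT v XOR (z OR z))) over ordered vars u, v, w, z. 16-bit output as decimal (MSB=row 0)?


F1 = (((v AND z) AND (z XOR w)) IMPLIES ((u XOR w) XOR (w OR w)))
F2 = (((z XOR z) IMPLIES NOT w) AND (NOT v XOR (z OR z)))
Counterexample to F1=>F2 is where F1=1 and F2=0.
Evaluate each row (bits = u,v,w,z, MSB first):
  row 0 [0000]: F1=1 F2=1 -> F1&~F2 -> 0
  row 1 [0001]: F1=1 F2=0 -> F1&~F2 -> 1
  row 2 [0010]: F1=1 F2=1 -> F1&~F2 -> 0
  row 3 [0011]: F1=1 F2=0 -> F1&~F2 -> 1
  row 4 [0100]: F1=1 F2=0 -> F1&~F2 -> 1
  row 5 [0101]: F1=0 F2=1 -> F1&~F2 -> 0
  row 6 [0110]: F1=1 F2=0 -> F1&~F2 -> 1
  row 7 [0111]: F1=1 F2=1 -> F1&~F2 -> 0
  row 8 [1000]: F1=1 F2=1 -> F1&~F2 -> 0
  row 9 [1001]: F1=1 F2=0 -> F1&~F2 -> 1
  row 10 [1010]: F1=1 F2=1 -> F1&~F2 -> 0
  row 11 [1011]: F1=1 F2=0 -> F1&~F2 -> 1
  row 12 [1100]: F1=1 F2=0 -> F1&~F2 -> 1
  row 13 [1101]: F1=1 F2=1 -> F1&~F2 -> 0
  row 14 [1110]: F1=1 F2=0 -> F1&~F2 -> 1
  row 15 [1111]: F1=1 F2=1 -> F1&~F2 -> 0
Full result column, 4 rows per line (u,v fixed per line; w,z runs 00..11 left to right):
  rows 0-3 [u,v=00]: 0101  = hex 5
  rows 4-7 [u,v=01]: 1010  = hex A
  rows 8-11 [u,v=10]: 0101  = hex 5
  rows 12-15 [u,v=11]: 1010  = hex A
Counterexample vector (row 0 .. row 15) = 0101101001011010
Output column grouped in 4s = 0101 1010 0101 1010 = 0x5A5A
Convert to decimal digit by digit (value = value*16 + digit):
  5 -> 5
  5*16 + 10 (A) = 90
  90*16 + 5 = 1445
  1445*16 + 10 (A) = 23130
Decimal = 23130

23130


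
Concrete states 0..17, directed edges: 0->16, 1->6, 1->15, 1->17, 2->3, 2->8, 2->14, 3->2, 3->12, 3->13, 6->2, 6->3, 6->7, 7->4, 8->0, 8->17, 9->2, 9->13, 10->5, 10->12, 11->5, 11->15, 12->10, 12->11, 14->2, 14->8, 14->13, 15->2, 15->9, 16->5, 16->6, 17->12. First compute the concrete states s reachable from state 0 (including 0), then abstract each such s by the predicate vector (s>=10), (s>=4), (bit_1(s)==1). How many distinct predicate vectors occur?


BFS from 0:
Concrete reachable: {0, 2, 3, 4, 5, 6, 7, 8, 9, 10, 11, 12, 13, 14, 15, 16, 17}
Abstract via predicates (s>=10), (s>=4), (bit_1(s)==1):
  (0,0,0) <- {0}
  (0,0,1) <- {2, 3}
  (0,1,0) <- {4, 5, 8, 9}
  (0,1,1) <- {6, 7}
  (1,1,0) <- {12, 13, 16, 17}
  (1,1,1) <- {10, 11, 14, 15}
Distinct abstract states = 6

6


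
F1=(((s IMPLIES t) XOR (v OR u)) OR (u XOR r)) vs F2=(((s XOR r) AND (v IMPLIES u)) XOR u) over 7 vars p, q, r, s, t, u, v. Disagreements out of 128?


F1 = (((s IMPLIES t) XOR (v OR u)) OR (u XOR r))
F2 = (((s XOR r) AND (v IMPLIES u)) XOR u)
Evaluate both on each of 128 rows (bits = p,q,r,s,t,u,v):
  row 0 [0000000]: F1=1 F2=0 (differ) -> 1
  row 1 [0000001]: F1=0 F2=0 -> 0
  row 2 [0000010]: F1=1 F2=1 -> 0
  row 3 [0000011]: F1=1 F2=1 -> 0
  row 4 [0000100]: F1=1 F2=0 (differ) -> 1
  (every remaining row is evaluated the same way; all 128 results are listed next)
Full result column, 8 rows per line (p,q,r,s fixed per line; t,u,v runs 000..111 left to right):
  rows 0-7 [p,q,r,s=0000]: 10001000  (ones: 2)
  rows 8-15 [p,q,r,s=0001]: 11110011  (ones: 6)
  rows 16-23 [p,q,r,s=0010]: 01000100  (ones: 2)
  rows 24-31 [p,q,r,s=0011]: 11001111  (ones: 6)
  rows 32-39 [p,q,r,s=0100]: 10001000  (ones: 2)
  rows 40-47 [p,q,r,s=0101]: 11110011  (ones: 6)
  rows 48-55 [p,q,r,s=0110]: 01000100  (ones: 2)
  rows 56-63 [p,q,r,s=0111]: 11001111  (ones: 6)
  rows 64-71 [p,q,r,s=1000]: 10001000  (ones: 2)
  rows 72-79 [p,q,r,s=1001]: 11110011  (ones: 6)
  rows 80-87 [p,q,r,s=1010]: 01000100  (ones: 2)
  rows 88-95 [p,q,r,s=1011]: 11001111  (ones: 6)
  rows 96-103 [p,q,r,s=1100]: 10001000  (ones: 2)
  rows 104-111 [p,q,r,s=1101]: 11110011  (ones: 6)
  rows 112-119 [p,q,r,s=1110]: 01000100  (ones: 2)
  rows 120-127 [p,q,r,s=1111]: 11001111  (ones: 6)
Disagreements = 2+6+2+6+2+6+2+6+2+6+2+6+2+6+2+6 = 64

64


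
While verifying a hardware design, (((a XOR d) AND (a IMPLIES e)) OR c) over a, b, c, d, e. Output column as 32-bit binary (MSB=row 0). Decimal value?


Formula: (((a XOR d) AND (a IMPLIES e)) OR c) over a, b, c, d, e (32 rows)
Evaluate each row (bits = a,b,c,d,e, MSB first):
  row 0 [00000]: (((0 XOR 0) AND (0 IMPLIES 0)) OR 0) -> 0
  row 1 [00001]: (((0 XOR 0) AND (0 IMPLIES 1)) OR 0) -> 0
  row 2 [00010]: (((0 XOR 1) AND (0 IMPLIES 0)) OR 0) -> 1
  row 3 [00011]: (((0 XOR 1) AND (0 IMPLIES 1)) OR 0) -> 1
  row 4 [00100]: (((0 XOR 0) AND (0 IMPLIES 0)) OR 1) -> 1
  row 5 [00101]: (((0 XOR 0) AND (0 IMPLIES 1)) OR 1) -> 1
  row 6 [00110]: (((0 XOR 1) AND (0 IMPLIES 0)) OR 1) -> 1
  row 7 [00111]: (((0 XOR 1) AND (0 IMPLIES 1)) OR 1) -> 1
  row 8 [01000]: (((0 XOR 0) AND (0 IMPLIES 0)) OR 0) -> 0
  row 9 [01001]: (((0 XOR 0) AND (0 IMPLIES 1)) OR 0) -> 0
  row 10 [01010]: (((0 XOR 1) AND (0 IMPLIES 0)) OR 0) -> 1
  row 11 [01011]: (((0 XOR 1) AND (0 IMPLIES 1)) OR 0) -> 1
  row 12 [01100]: (((0 XOR 0) AND (0 IMPLIES 0)) OR 1) -> 1
  row 13 [01101]: (((0 XOR 0) AND (0 IMPLIES 1)) OR 1) -> 1
  row 14 [01110]: (((0 XOR 1) AND (0 IMPLIES 0)) OR 1) -> 1
  row 15 [01111]: (((0 XOR 1) AND (0 IMPLIES 1)) OR 1) -> 1
  row 16 [10000]: (((1 XOR 0) AND (1 IMPLIES 0)) OR 0) -> 0
  row 17 [10001]: (((1 XOR 0) AND (1 IMPLIES 1)) OR 0) -> 1
  row 18 [10010]: (((1 XOR 1) AND (1 IMPLIES 0)) OR 0) -> 0
  row 19 [10011]: (((1 XOR 1) AND (1 IMPLIES 1)) OR 0) -> 0
  row 20 [10100]: (((1 XOR 0) AND (1 IMPLIES 0)) OR 1) -> 1
  row 21 [10101]: (((1 XOR 0) AND (1 IMPLIES 1)) OR 1) -> 1
  row 22 [10110]: (((1 XOR 1) AND (1 IMPLIES 0)) OR 1) -> 1
  row 23 [10111]: (((1 XOR 1) AND (1 IMPLIES 1)) OR 1) -> 1
  row 24 [11000]: (((1 XOR 0) AND (1 IMPLIES 0)) OR 0) -> 0
  row 25 [11001]: (((1 XOR 0) AND (1 IMPLIES 1)) OR 0) -> 1
  row 26 [11010]: (((1 XOR 1) AND (1 IMPLIES 0)) OR 0) -> 0
  row 27 [11011]: (((1 XOR 1) AND (1 IMPLIES 1)) OR 0) -> 0
  row 28 [11100]: (((1 XOR 0) AND (1 IMPLIES 0)) OR 1) -> 1
  row 29 [11101]: (((1 XOR 0) AND (1 IMPLIES 1)) OR 1) -> 1
  row 30 [11110]: (((1 XOR 1) AND (1 IMPLIES 0)) OR 1) -> 1
  row 31 [11111]: (((1 XOR 1) AND (1 IMPLIES 1)) OR 1) -> 1
Full result column, 4 rows per line (a,b,c fixed per line; d,e runs 00..11 left to right):
  rows 0-3 [a,b,c=000]: 0011  = hex 3
  rows 4-7 [a,b,c=001]: 1111  = hex F
  rows 8-11 [a,b,c=010]: 0011  = hex 3
  rows 12-15 [a,b,c=011]: 1111  = hex F
  rows 16-19 [a,b,c=100]: 0100  = hex 4
  rows 20-23 [a,b,c=101]: 1111  = hex F
  rows 24-27 [a,b,c=110]: 0100  = hex 4
  rows 28-31 [a,b,c=111]: 1111  = hex F
Output column (row 0 .. row 31) = 00111111001111110100111101001111
Output column grouped in 4s = 0011 1111 0011 1111 0100 1111 0100 1111 = 0x3F3F4F4F
Convert to decimal digit by digit (value = value*16 + digit):
  3 -> 3
  3*16 + 15 (F) = 63
  63*16 + 3 = 1011
  1011*16 + 15 (F) = 16191
  16191*16 + 4 = 259060
  259060*16 + 15 (F) = 4144975
  4144975*16 + 4 = 66319604
  66319604*16 + 15 (F) = 1061113679
Decimal = 1061113679

1061113679


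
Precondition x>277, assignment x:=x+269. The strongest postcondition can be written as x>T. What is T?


Formula: sp(P, x:=E) = exists old_x. (x = E[old_x/x]) AND P[old_x/x] (old_x is the value of x before the assignment; eliminate old_x by solving x = E[old_x/x] for old_x)
Step 1: Precondition P: x>277, i.e. old_x > 277
Step 2: Assignment gives x = old_x + 269, so old_x = x - 269
Step 3: Substitute into P: x - 269 > 277
Step 4: Simplify: x > 277+269 = 546

546


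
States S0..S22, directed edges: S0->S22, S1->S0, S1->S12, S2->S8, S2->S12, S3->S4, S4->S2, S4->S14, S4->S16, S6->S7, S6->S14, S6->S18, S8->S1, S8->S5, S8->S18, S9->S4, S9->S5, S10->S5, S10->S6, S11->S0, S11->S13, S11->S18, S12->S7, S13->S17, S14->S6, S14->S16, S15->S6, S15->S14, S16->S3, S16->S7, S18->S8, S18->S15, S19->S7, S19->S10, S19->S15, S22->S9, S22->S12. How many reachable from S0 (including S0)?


BFS from S0:
  layer 0: {S0}
  layer 1: {S22}
  layer 2: {S9, S12}
  layer 3: {S4, S5, S7}
  layer 4: {S2, S14, S16}
  layer 5: {S3, S6, S8}
  layer 6: {S1, S18}
  layer 7: {S15}
Reachable set: {S0, S1, S2, S3, S4, S5, S6, S7, S8, S9, S12, S14, S15, S16, S18, S22}
Count = 16

16


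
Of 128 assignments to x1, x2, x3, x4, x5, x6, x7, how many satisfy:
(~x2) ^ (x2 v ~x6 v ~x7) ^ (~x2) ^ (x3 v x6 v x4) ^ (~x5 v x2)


CNF with 5 clauses over 7 vars (128 assignments).
An assignment satisfies CNF iff every clause has >=1 true literal.
Check each row (bits = x1,x2,x3,x4,x5,x6,x7; clause T/F shown):
  row 0 [0000000]: clauses=TTTFT -> 0
  row 1 [0000001]: clauses=TTTFT -> 0
  row 2 [0000010]: clauses=TTTTT -> 1
  row 3 [0000011]: clauses=TFTTT -> 0
  row 4 [0000100]: clauses=TTTFF -> 0
  (every remaining row is evaluated the same way; all 128 results are listed next)
Full result column, 8 rows per line (x1,x2,x3,x4 fixed per line; x5,x6,x7 runs 000..111 left to right):
  rows 0-7 [x1,x2,x3,x4=0000]: 00100000  (ones: 1)
  rows 8-15 [x1,x2,x3,x4=0001]: 11100000  (ones: 3)
  rows 16-23 [x1,x2,x3,x4=0010]: 11100000  (ones: 3)
  rows 24-31 [x1,x2,x3,x4=0011]: 11100000  (ones: 3)
  rows 32-39 [x1,x2,x3,x4=0100]: 00000000  (ones: 0)
  rows 40-47 [x1,x2,x3,x4=0101]: 00000000  (ones: 0)
  rows 48-55 [x1,x2,x3,x4=0110]: 00000000  (ones: 0)
  rows 56-63 [x1,x2,x3,x4=0111]: 00000000  (ones: 0)
  rows 64-71 [x1,x2,x3,x4=1000]: 00100000  (ones: 1)
  rows 72-79 [x1,x2,x3,x4=1001]: 11100000  (ones: 3)
  rows 80-87 [x1,x2,x3,x4=1010]: 11100000  (ones: 3)
  rows 88-95 [x1,x2,x3,x4=1011]: 11100000  (ones: 3)
  rows 96-103 [x1,x2,x3,x4=1100]: 00000000  (ones: 0)
  rows 104-111 [x1,x2,x3,x4=1101]: 00000000  (ones: 0)
  rows 112-119 [x1,x2,x3,x4=1110]: 00000000  (ones: 0)
  rows 120-127 [x1,x2,x3,x4=1111]: 00000000  (ones: 0)
Satisfying assignments = 1+3+3+3+0+0+0+0+1+3+3+3+0+0+0+0 = 20

20
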